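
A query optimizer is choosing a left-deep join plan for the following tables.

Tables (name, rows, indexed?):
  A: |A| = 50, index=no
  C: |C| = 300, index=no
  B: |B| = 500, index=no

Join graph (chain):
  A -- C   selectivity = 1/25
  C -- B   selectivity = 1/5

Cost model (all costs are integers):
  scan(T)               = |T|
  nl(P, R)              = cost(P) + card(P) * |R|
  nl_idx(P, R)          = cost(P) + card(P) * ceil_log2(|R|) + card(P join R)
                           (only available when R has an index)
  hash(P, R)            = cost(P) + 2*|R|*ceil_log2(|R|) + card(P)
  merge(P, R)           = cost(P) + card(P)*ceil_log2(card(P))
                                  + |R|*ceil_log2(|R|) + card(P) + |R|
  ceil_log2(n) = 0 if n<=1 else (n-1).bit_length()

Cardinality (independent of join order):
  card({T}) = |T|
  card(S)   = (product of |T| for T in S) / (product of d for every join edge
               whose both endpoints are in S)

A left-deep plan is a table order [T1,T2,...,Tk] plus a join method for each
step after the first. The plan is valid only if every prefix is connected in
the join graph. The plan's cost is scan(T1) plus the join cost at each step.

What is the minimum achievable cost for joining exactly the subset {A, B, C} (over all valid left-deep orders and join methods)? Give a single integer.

10800

Selinger DP over subsets of {A,B,C}:
  {A}: scan cost=50, card=50
  {C}: scan cost=300, card=300
  {B}: scan cost=500, card=500
  {AC}: card=600; try (A,hash)→1200, (C,merge)→3400, (A,merge)→3650, (C,hash)→5500, (C,nl)→15050, (A,nl)→15300; best=1200 via (A,hash)
  {BC}: card=30000; try (C,hash)→6400, (B,merge)→8300, (C,merge)→8500, (B,hash)→9600, (B,nl)→150300, (C,nl)→150500; best=6400 via (C,hash)
  {ABC}: card=60000; try (B,hash)→10800, (B,merge)→12800, (A,hash)→37000, (B,nl)→301200, (A,merge)→486750, (A,nl)→1506400; best=10800 via (B,hash)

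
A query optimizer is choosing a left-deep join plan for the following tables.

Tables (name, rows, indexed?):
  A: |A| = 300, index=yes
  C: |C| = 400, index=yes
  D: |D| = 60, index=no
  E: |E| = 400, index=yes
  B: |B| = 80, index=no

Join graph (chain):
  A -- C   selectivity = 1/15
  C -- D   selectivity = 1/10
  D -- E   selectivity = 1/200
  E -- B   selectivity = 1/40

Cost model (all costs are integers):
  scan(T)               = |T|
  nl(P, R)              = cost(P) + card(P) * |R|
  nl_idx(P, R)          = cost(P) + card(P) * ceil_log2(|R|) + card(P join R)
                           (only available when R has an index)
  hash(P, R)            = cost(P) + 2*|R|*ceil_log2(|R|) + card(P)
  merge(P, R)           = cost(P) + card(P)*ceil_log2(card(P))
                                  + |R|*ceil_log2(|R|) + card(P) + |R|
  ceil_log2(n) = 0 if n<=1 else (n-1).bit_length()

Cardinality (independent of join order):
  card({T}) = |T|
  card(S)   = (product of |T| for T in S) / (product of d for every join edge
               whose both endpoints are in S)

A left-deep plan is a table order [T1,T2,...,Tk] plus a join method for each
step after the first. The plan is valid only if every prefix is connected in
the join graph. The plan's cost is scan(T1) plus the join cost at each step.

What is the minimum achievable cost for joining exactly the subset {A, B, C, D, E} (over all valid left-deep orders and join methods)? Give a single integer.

Selinger DP over subsets of {A,B,C,D,E}:
  {A}: scan cost=300, card=300
  {C}: scan cost=400, card=400
  {D}: scan cost=60, card=60
  {E}: scan cost=400, card=400
  {B}: scan cost=80, card=80
  {AC}: card=8000; try (A,hash)→6200, (C,merge)→7300, (A,merge)→7400, (C,hash)→7800, (C,nl_idx)→11000, (A,nl_idx)→12000 …(+2); best=6200 via (A,hash)
  {CD}: card=2400; try (D,hash)→1520, (C,nl_idx)→3000, (C,merge)→4480, (D,merge)→4820, (C,hash)→7320, (C,nl)→24060 …(+1); best=1520 via (D,hash)
  {DE}: card=120; try (E,nl_idx)→720, (D,hash)→1520, (E,merge)→4480, (D,merge)→4820, (E,hash)→7320, (E,nl)→24060 …(+1); best=720 via (E,nl_idx)
  {BE}: card=800; try (E,nl_idx)→1600, (B,hash)→1920, (E,merge)→4720, (B,merge)→5040, (E,hash)→7360, (E,nl)→32080 …(+1); best=1600 via (E,nl_idx)
  {ACD}: card=48000; try (A,hash)→9320, (D,hash)→14920, (A,merge)→35720, (A,nl_idx)→71120, (D,merge)→118620, (D,nl)→486200 …(+1); best=9320 via (A,hash)
  {CDE}: card=4800; try (C,merge)→5680, (C,nl_idx)→6600, (C,hash)→8040, (E,hash)→11120, (E,nl_idx)→27920, (E,merge)→36720 …(+2); best=5680 via (C,merge)
  {BDE}: card=240; try (B,hash)→1960, (B,merge)→2320, (D,hash)→3120, (B,nl)→10320, (D,merge)→10820, (D,nl)→49600; best=1960 via (B,hash)
  {ACDE}: card=96000; try (A,hash)→15880, (E,hash)→64520, (A,merge)→75880, (A,nl_idx)→144880, (E,nl_idx)→537320, (E,merge)→829320 …(+2); best=15880 via (A,hash)
  {BCDE}: card=9600; try (C,merge)→8120, (C,hash)→9400, (B,hash)→11600, (C,nl_idx)→13720, (B,merge)→73520, (C,nl)→97960 …(+1); best=8120 via (C,merge)
  {ABCDE}: card=192000; try (A,hash)→23120, (B,hash)→113000, (A,merge)→155120, (A,nl_idx)→286520, (B,merge)→1744520, (A,nl)→2888120 …(+1); best=23120 via (A,hash)

23120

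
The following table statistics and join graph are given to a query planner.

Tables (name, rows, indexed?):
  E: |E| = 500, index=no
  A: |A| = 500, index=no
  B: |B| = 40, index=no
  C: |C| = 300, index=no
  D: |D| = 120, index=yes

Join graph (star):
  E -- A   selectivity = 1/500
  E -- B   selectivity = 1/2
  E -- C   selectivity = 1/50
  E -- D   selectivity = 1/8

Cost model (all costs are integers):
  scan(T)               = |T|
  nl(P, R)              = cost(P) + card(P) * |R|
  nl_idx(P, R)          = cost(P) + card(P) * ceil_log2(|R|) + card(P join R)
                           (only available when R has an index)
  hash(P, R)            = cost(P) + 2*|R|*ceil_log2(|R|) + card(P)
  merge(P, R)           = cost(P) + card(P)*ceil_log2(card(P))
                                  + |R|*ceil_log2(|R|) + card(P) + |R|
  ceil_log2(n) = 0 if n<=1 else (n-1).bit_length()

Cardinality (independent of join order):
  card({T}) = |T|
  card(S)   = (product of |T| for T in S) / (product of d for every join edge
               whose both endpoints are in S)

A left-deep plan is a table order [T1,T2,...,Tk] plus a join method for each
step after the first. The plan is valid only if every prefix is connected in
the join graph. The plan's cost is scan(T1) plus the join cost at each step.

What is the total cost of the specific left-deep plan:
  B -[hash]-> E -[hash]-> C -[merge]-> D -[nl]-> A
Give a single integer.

451045440

step 1: scan B: cost=40, card=40
step 2: join E via hash
    card(P join E) = 40*500/(2) = 10000
    cost = 40 + 2*500*9 + 40 = 9080
step 3: join C via hash
    card(P join C) = 10000*300/(50) = 60000
    cost = 9080 + 2*300*9 + 10000 = 24480
step 4: join D via merge
    card(P join D) = 60000*120/(8) = 900000
    cost = 24480 + 60000*16 + 120*7 + 60000 + 120 = 1045440
step 5: join A via nl
    card(P join A) = 900000*500/(500) = 900000
    cost = 1045440 + 900000*500 = 451045440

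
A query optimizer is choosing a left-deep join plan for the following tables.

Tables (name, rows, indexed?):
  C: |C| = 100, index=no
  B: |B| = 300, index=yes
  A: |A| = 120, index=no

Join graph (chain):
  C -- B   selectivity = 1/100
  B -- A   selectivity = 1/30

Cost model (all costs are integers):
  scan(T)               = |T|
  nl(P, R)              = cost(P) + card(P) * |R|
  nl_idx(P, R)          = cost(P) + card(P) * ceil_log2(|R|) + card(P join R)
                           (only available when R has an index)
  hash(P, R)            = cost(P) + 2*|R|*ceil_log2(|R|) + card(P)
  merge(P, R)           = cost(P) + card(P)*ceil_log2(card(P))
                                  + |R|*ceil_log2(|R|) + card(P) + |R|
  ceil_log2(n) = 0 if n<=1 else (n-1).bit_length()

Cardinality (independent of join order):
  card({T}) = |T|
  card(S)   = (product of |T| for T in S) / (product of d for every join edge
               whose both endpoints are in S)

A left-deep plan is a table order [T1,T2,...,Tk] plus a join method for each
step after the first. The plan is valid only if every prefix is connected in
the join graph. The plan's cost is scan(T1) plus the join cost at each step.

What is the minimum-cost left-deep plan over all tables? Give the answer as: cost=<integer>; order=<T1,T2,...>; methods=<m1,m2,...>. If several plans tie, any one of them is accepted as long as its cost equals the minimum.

cost=3280; order=C,B,A; methods=nl_idx,hash

Selinger DP (subsets sized 1..n):
  {C}: scan cost=100, card=100
  {B}: scan cost=300, card=300
  {A}: scan cost=120, card=120
  {BC}: card=300; try (B,nl_idx)→1300, (C,hash)→2000, (B,merge)→3900, (C,merge)→4100, (B,hash)→5600, (B,nl)→30100 …(+1); best=1300 via (B,nl_idx)
  {AB}: card=1200; try (A,hash)→2280, (B,nl_idx)→2400, (B,merge)→4080, (A,merge)→4260, (B,hash)→5640, (B,nl)→36120 …(+1); best=2280 via (A,hash)
  {ABC}: card=1200; try (A,hash)→3280, (C,hash)→4880, (A,merge)→5260, (C,merge)→17480, (A,nl)→37300, (C,nl)→122280; best=3280 via (A,hash)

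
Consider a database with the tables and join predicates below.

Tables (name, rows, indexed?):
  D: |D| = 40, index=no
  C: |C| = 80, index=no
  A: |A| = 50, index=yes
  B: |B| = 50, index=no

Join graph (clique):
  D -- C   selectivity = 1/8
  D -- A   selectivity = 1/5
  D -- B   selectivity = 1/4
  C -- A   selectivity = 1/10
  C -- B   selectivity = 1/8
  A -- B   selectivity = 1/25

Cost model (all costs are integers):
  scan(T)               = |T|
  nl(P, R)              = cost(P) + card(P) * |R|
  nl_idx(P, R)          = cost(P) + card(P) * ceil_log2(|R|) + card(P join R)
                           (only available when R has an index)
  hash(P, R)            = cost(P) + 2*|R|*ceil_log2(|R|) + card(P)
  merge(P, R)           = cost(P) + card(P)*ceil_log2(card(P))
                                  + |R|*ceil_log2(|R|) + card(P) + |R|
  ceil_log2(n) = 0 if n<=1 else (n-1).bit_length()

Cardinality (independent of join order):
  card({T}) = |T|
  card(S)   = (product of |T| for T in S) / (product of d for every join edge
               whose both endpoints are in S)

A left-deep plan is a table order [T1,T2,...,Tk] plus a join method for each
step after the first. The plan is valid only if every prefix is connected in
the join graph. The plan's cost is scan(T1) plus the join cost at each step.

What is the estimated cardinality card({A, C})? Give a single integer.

400

Tables in S: A(50), C(80)
Edges inside S: C-A(d=10)
numerator = 50 * 80 = 4000
denominator = 10 = 10
card(S) = 4000 / 10 = 400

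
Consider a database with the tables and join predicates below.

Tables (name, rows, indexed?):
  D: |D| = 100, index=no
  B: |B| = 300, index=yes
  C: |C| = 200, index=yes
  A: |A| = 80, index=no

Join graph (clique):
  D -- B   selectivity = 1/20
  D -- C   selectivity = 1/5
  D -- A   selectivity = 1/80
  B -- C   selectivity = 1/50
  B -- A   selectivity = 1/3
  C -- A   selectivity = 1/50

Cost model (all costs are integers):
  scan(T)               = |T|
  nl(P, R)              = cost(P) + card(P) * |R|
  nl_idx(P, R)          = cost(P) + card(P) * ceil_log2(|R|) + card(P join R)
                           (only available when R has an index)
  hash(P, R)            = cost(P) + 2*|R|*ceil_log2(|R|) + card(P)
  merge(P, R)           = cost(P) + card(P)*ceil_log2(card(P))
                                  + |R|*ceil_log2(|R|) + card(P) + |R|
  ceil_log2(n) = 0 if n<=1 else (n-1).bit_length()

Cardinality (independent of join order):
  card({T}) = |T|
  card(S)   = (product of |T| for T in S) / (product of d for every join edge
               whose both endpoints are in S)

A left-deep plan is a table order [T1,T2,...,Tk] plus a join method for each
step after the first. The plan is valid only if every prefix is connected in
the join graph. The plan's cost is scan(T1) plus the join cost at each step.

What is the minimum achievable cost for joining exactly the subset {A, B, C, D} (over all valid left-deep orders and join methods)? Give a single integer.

Selinger DP over subsets of {A,B,C,D}:
  {D}: scan cost=100, card=100
  {B}: scan cost=300, card=300
  {C}: scan cost=200, card=200
  {A}: scan cost=80, card=80
  {BD}: card=1500; try (D,hash)→2000, (B,nl_idx)→2500, (B,merge)→3900, (D,merge)→4100, (B,hash)→5600, (B,nl)→30100 …(+1); best=2000 via (D,hash)
  {CD}: card=4000; try (D,hash)→1800, (C,merge)→2700, (D,merge)→2800, (C,hash)→3400, (C,nl_idx)→4900, (C,nl)→20100 …(+1); best=1800 via (D,hash)
  {AD}: card=100; try (A,hash)→1320, (D,merge)→1520, (A,merge)→1540, (D,hash)→1560, (D,nl)→8080, (A,nl)→8100; best=1320 via (A,hash)
  {BC}: card=1200; try (B,nl_idx)→3200, (C,hash)→3800, (C,nl_idx)→3900, (B,merge)→5000, (C,merge)→5100, (B,hash)→5800 …(+2); best=3200 via (B,nl_idx)
  {AB}: card=8000; try (A,hash)→1720, (B,merge)→3720, (A,merge)→3940, (B,hash)→5560, (B,nl_idx)→8800, (B,nl)→24080 …(+1); best=1720 via (A,hash)
  {AC}: card=320; try (C,nl_idx)→1040, (A,hash)→1520, (C,merge)→2520, (A,merge)→2640, (C,hash)→3360, (C,nl)→16080 …(+1); best=1040 via (C,nl_idx)
  {BCD}: card=1200; try (D,hash)→5800, (C,hash)→6700, (B,hash)→11200, (C,nl_idx)→15200, (D,merge)→18400, (C,merge)→21800 …(+5); best=5800 via (D,hash)
  {ABD}: card=500; try (B,nl_idx)→2720, (A,hash)→4620, (B,merge)→5120, (B,hash)→6820, (D,hash)→11120, (A,merge)→20640 …(+4); best=2720 via (B,nl_idx)
  {ACD}: card=80; try (C,nl_idx)→2200, (D,hash)→2760, (C,merge)→3920, (C,hash)→4620, (D,merge)→5040, (A,hash)→6920 …(+4); best=2200 via (C,nl_idx)
  {ABC}: card=640; try (B,nl_idx)→4560, (A,hash)→5520, (B,hash)→6760, (B,merge)→7240, (C,hash)→12920, (A,merge)→18240 …(+5); best=4560 via (B,nl_idx)
  {ABCD}: card=8; try (B,nl_idx)→2928, (B,merge)→5840, (C,hash)→6420, (D,hash)→6600, (C,nl_idx)→6728, (B,hash)→7680 …(+8); best=2928 via (B,nl_idx)

2928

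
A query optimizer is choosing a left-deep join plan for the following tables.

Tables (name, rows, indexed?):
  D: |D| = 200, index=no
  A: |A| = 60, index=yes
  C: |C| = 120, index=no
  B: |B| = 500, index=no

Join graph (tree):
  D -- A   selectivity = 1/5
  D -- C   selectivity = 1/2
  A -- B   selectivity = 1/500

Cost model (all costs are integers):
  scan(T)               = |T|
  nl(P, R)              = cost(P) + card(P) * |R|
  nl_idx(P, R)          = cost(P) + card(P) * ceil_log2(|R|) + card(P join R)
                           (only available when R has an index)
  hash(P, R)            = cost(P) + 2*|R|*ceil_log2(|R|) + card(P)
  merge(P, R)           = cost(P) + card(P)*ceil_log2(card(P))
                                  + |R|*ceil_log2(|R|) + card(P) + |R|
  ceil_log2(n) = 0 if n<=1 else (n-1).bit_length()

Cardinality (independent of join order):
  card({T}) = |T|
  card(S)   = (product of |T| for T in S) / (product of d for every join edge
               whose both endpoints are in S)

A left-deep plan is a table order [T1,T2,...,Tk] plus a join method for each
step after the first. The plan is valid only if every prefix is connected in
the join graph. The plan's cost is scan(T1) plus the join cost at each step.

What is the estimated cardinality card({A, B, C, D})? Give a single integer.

Tables in S: A(60), B(500), C(120), D(200)
Edges inside S: D-A(d=5), D-C(d=2), A-B(d=500)
numerator = 60 * 500 * 120 * 200 = 720000000
denominator = 5 * 2 * 500 = 5000
card(S) = 720000000 / 5000 = 144000

144000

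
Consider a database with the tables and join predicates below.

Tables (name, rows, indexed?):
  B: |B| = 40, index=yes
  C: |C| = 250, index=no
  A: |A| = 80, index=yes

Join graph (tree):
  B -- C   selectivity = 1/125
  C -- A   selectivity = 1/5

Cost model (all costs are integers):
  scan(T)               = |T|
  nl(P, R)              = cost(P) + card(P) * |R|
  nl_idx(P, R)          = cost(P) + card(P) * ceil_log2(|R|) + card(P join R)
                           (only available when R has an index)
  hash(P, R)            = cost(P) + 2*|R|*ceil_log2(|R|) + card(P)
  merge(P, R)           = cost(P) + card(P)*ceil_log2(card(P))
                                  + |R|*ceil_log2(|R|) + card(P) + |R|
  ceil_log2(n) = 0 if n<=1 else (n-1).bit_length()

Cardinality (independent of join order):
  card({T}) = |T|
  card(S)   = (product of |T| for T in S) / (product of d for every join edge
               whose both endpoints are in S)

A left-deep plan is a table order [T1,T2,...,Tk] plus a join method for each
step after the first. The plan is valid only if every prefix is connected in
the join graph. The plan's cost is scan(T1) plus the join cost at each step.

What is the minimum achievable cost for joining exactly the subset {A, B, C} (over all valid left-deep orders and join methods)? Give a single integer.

2180

Selinger DP over subsets of {A,B,C}:
  {B}: scan cost=40, card=40
  {C}: scan cost=250, card=250
  {A}: scan cost=80, card=80
  {BC}: card=80; try (B,hash)→980, (B,nl_idx)→1830, (C,merge)→2570, (B,merge)→2780, (C,hash)→4080, (C,nl)→10040 …(+1); best=980 via (B,hash)
  {AC}: card=4000; try (A,hash)→1620, (C,merge)→2970, (A,merge)→3140, (C,hash)→4160, (A,nl_idx)→6000, (C,nl)→20080 …(+1); best=1620 via (A,hash)
  {ABC}: card=1280; try (A,hash)→2180, (A,merge)→2260, (A,nl_idx)→2820, (B,hash)→6100, (A,nl)→7380, (B,nl_idx)→26900 …(+2); best=2180 via (A,hash)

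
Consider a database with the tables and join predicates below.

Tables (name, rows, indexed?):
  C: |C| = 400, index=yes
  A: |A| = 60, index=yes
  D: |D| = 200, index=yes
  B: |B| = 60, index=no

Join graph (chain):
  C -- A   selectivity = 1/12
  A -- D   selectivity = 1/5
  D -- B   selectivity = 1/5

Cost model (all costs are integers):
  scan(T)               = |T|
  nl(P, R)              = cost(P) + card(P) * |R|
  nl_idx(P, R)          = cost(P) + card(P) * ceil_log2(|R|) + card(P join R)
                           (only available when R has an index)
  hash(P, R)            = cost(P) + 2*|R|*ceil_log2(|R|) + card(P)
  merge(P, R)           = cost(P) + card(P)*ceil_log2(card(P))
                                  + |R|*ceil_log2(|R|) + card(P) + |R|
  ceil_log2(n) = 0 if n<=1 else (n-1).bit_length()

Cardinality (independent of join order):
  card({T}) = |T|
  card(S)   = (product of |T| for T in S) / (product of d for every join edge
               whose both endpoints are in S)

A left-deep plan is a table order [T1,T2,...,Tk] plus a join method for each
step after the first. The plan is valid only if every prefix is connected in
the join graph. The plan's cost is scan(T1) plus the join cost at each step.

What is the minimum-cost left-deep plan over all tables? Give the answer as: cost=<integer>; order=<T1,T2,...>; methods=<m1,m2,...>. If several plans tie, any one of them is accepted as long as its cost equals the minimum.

Selinger DP (subsets sized 1..n):
  {C}: scan cost=400, card=400
  {A}: scan cost=60, card=60
  {D}: scan cost=200, card=200
  {B}: scan cost=60, card=60
  {AC}: card=2000; try (A,hash)→1520, (C,nl_idx)→2600, (C,merge)→4480, (A,nl_idx)→4800, (A,merge)→4820, (C,hash)→7320 …(+2); best=1520 via (A,hash)
  {AD}: card=2400; try (A,hash)→1120, (D,merge)→2280, (A,merge)→2420, (D,nl_idx)→2940, (D,hash)→3320, (A,nl_idx)→3800 …(+2); best=1120 via (A,hash)
  {BD}: card=2400; try (B,hash)→1120, (D,merge)→2280, (B,merge)→2420, (D,nl_idx)→2940, (D,hash)→3320, (D,nl)→12060 …(+1); best=1120 via (B,hash)
  {ACD}: card=80000; try (D,hash)→6720, (C,hash)→10720, (D,merge)→27320, (C,merge)→36320, (D,nl_idx)→97520, (C,nl_idx)→102720 …(+2); best=6720 via (D,hash)
  {ABD}: card=28800; try (B,hash)→4240, (A,hash)→4240, (B,merge)→32740, (A,merge)→32740, (A,nl_idx)→44320, (B,nl)→145120 …(+1); best=4240 via (B,hash)
  {ABCD}: card=960000; try (C,hash)→40240, (B,hash)→87440, (C,merge)→469040, (C,nl_idx)→1223440, (B,merge)→1447140, (B,nl)→4806720 …(+1); best=40240 via (C,hash)

cost=40240; order=D,A,B,C; methods=hash,hash,hash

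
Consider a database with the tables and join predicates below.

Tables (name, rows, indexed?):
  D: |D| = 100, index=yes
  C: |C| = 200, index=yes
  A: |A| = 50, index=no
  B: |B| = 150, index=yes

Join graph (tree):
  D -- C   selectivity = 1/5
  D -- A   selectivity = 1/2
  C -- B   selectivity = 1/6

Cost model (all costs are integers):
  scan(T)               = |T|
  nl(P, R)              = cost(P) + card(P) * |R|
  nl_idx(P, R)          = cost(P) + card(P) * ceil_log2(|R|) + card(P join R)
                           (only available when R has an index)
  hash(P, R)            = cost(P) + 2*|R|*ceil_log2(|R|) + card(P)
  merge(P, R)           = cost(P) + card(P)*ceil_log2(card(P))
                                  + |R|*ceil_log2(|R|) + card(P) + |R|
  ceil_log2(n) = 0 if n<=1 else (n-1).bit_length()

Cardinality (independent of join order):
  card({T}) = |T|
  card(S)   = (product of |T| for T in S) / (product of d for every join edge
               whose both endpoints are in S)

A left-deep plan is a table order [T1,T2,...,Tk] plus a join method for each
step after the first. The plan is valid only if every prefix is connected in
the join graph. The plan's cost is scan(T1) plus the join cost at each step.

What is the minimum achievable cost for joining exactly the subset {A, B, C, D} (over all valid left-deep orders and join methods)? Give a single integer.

108800

Selinger DP over subsets of {A,B,C,D}:
  {D}: scan cost=100, card=100
  {C}: scan cost=200, card=200
  {A}: scan cost=50, card=50
  {B}: scan cost=150, card=150
  {CD}: card=4000; try (D,hash)→1800, (C,merge)→2700, (D,merge)→2800, (C,hash)→3400, (C,nl_idx)→4900, (D,nl_idx)→5600 …(+2); best=1800 via (D,hash)
  {AD}: card=2500; try (A,hash)→800, (D,merge)→1200, (A,merge)→1250, (D,hash)→1500, (D,nl_idx)→2900, (D,nl)→5050 …(+1); best=800 via (A,hash)
  {BC}: card=5000; try (B,hash)→2800, (C,merge)→3300, (B,merge)→3350, (C,hash)→3500, (C,nl_idx)→6350, (B,nl_idx)→6800 …(+2); best=2800 via (B,hash)
  {ACD}: card=100000; try (A,hash)→6400, (C,hash)→6500, (C,merge)→35100, (A,merge)→54150, (C,nl_idx)→120800, (A,nl)→201800 …(+1); best=6400 via (A,hash)
  {BCD}: card=100000; try (B,hash)→8200, (D,hash)→9200, (B,merge)→55150, (D,merge)→73600, (B,nl_idx)→133800, (D,nl_idx)→137800 …(+2); best=8200 via (B,hash)
  {ABCD}: card=2500000; try (B,hash)→108800, (A,hash)→108800, (B,merge)→1807750, (A,merge)→1808550, (B,nl_idx)→3306400, (A,nl)→5008200 …(+1); best=108800 via (B,hash)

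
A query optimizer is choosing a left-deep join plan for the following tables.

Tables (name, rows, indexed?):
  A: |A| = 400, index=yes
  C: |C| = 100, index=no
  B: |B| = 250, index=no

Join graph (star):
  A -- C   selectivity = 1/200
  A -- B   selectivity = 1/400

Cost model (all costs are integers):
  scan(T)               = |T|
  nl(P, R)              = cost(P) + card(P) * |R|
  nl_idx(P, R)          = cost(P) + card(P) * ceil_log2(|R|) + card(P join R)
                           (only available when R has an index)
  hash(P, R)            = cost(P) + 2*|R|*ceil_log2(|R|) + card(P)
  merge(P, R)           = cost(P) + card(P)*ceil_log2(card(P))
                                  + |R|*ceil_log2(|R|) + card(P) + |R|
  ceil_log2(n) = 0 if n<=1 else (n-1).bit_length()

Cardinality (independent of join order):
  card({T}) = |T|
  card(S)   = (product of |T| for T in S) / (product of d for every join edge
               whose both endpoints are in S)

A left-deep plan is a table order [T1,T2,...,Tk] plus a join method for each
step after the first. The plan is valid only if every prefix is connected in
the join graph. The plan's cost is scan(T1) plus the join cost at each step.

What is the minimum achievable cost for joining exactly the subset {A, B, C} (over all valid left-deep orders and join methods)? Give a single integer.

Selinger DP over subsets of {A,B,C}:
  {A}: scan cost=400, card=400
  {C}: scan cost=100, card=100
  {B}: scan cost=250, card=250
  {AC}: card=200; try (A,nl_idx)→1200, (C,hash)→2200, (A,merge)→4900, (C,merge)→5200, (A,hash)→7400, (A,nl)→40100 …(+1); best=1200 via (A,nl_idx)
  {AB}: card=250; try (A,nl_idx)→2750, (B,hash)→4800, (A,merge)→6500, (B,merge)→6650, (A,hash)→7700, (A,nl)→100250 …(+1); best=2750 via (A,nl_idx)
  {ABC}: card=125; try (C,hash)→4400, (B,merge)→5250, (B,hash)→5400, (C,merge)→5800, (C,nl)→27750, (B,nl)→51200; best=4400 via (C,hash)

4400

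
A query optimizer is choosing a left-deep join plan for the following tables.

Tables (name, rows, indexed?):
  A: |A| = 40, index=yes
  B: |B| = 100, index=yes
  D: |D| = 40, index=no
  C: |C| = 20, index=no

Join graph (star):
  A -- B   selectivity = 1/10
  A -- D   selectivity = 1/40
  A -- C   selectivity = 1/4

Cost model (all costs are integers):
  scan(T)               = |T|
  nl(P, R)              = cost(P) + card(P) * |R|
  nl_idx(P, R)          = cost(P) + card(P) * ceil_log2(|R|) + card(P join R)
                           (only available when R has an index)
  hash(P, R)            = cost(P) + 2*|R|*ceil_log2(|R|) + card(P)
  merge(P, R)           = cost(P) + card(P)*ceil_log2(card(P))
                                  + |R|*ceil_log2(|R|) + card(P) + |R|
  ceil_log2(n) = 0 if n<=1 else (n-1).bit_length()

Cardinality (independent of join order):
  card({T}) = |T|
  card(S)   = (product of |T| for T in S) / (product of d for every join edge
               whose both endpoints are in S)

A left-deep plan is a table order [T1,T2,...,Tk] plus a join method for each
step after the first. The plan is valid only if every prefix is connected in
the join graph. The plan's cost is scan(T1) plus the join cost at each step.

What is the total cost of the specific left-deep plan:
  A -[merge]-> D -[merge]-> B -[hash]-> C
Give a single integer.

2280

step 1: scan A: cost=40, card=40
step 2: join D via merge
    card(P join D) = 40*40/(40) = 40
    cost = 40 + 40*6 + 40*6 + 40 + 40 = 600
step 3: join B via merge
    card(P join B) = 40*100/(10) = 400
    cost = 600 + 40*6 + 100*7 + 40 + 100 = 1680
step 4: join C via hash
    card(P join C) = 400*20/(4) = 2000
    cost = 1680 + 2*20*5 + 400 = 2280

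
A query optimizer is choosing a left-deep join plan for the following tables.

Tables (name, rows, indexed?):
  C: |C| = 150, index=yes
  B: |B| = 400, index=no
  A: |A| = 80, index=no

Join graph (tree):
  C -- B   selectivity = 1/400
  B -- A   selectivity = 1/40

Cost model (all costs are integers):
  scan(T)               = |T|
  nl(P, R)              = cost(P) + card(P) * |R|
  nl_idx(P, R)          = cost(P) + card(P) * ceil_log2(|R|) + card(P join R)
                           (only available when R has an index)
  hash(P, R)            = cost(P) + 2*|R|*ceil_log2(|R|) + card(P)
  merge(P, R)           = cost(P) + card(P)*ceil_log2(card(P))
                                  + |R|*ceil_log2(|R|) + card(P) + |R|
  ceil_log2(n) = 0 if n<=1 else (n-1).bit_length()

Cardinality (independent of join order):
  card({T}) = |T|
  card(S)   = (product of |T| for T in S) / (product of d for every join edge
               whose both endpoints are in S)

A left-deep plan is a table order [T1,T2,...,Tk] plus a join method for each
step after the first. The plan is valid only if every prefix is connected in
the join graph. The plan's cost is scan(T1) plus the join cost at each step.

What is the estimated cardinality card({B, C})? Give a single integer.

Tables in S: B(400), C(150)
Edges inside S: C-B(d=400)
numerator = 400 * 150 = 60000
denominator = 400 = 400
card(S) = 60000 / 400 = 150

150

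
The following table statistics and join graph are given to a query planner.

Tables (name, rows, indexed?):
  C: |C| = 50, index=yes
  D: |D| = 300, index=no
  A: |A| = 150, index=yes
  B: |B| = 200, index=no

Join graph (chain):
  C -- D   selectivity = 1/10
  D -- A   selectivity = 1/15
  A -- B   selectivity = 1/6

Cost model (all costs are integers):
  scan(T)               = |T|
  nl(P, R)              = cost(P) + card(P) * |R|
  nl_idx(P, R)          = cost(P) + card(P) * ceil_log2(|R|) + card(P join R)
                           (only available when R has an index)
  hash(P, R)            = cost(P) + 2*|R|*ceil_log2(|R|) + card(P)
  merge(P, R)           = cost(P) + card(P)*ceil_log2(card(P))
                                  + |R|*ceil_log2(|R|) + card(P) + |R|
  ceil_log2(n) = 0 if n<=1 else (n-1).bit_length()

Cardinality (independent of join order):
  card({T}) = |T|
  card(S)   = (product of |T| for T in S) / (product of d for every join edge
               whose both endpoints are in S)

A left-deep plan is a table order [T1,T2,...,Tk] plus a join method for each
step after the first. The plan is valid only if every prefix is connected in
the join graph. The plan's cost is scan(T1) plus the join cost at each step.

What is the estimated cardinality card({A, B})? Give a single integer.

5000

Tables in S: A(150), B(200)
Edges inside S: A-B(d=6)
numerator = 150 * 200 = 30000
denominator = 6 = 6
card(S) = 30000 / 6 = 5000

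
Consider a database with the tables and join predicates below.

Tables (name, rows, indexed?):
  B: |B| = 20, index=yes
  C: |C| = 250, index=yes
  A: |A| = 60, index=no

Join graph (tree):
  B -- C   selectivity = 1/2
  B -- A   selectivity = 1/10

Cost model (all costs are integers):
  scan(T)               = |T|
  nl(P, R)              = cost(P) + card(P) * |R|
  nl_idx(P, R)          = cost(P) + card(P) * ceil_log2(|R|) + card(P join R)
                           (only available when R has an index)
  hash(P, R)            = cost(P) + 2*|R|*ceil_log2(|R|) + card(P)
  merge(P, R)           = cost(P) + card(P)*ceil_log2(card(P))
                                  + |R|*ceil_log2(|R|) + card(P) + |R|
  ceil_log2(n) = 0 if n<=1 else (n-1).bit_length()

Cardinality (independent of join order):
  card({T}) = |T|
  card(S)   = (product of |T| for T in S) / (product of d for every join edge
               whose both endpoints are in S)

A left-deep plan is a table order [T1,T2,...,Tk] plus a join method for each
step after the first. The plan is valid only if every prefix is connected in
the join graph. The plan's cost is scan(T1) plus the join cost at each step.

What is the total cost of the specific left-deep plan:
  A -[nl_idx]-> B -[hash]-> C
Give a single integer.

step 1: scan A: cost=60, card=60
step 2: join B via nl_idx
    card(P join B) = 60*20/(10) = 120
    cost = 60 + 60*5 + 120 = 480
step 3: join C via hash
    card(P join C) = 120*250/(2) = 15000
    cost = 480 + 2*250*8 + 120 = 4600

4600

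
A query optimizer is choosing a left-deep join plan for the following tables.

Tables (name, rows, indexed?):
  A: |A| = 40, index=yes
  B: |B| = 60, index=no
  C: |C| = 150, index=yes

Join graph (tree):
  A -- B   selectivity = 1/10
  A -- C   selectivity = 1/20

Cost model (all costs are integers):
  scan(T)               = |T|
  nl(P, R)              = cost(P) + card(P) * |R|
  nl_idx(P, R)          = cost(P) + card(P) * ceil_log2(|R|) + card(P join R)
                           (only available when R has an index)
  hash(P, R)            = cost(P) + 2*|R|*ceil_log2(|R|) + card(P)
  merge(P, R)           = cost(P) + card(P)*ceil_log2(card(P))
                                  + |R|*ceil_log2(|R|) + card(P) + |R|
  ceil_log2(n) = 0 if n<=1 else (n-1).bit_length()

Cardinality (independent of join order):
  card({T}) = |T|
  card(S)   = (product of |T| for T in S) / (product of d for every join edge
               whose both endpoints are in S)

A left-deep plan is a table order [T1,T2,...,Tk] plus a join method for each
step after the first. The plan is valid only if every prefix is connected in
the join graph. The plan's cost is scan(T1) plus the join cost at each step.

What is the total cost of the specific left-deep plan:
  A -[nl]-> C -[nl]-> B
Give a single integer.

step 1: scan A: cost=40, card=40
step 2: join C via nl
    card(P join C) = 40*150/(20) = 300
    cost = 40 + 40*150 = 6040
step 3: join B via nl
    card(P join B) = 300*60/(10) = 1800
    cost = 6040 + 300*60 = 24040

24040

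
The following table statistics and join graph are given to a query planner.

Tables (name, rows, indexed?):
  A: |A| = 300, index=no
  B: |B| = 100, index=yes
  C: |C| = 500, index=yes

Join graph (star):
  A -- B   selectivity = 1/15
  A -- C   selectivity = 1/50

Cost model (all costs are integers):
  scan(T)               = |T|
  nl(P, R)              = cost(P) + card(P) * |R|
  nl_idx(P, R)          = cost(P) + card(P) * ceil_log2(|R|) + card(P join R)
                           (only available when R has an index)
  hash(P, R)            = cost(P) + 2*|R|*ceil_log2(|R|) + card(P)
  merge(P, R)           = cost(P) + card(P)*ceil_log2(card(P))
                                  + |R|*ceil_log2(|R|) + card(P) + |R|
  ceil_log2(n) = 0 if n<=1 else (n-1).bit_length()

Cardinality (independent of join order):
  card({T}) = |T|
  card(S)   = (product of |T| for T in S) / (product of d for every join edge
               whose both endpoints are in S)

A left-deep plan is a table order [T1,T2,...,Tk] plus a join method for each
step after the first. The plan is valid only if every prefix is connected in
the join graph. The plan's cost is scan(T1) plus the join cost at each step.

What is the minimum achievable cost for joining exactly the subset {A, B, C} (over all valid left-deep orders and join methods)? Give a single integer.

10400

Selinger DP over subsets of {A,B,C}:
  {A}: scan cost=300, card=300
  {B}: scan cost=100, card=100
  {C}: scan cost=500, card=500
  {AB}: card=2000; try (B,hash)→2000, (A,merge)→3900, (B,merge)→4100, (B,nl_idx)→4400, (A,hash)→5600, (A,nl)→30100 …(+1); best=2000 via (B,hash)
  {AC}: card=3000; try (C,nl_idx)→6000, (A,hash)→6400, (C,merge)→8300, (A,merge)→8500, (C,hash)→9600, (C,nl)→150300 …(+1); best=6000 via (C,nl_idx)
  {ABC}: card=20000; try (B,hash)→10400, (C,hash)→13000, (C,merge)→31000, (C,nl_idx)→40000, (B,merge)→45800, (B,nl_idx)→47000 …(+2); best=10400 via (B,hash)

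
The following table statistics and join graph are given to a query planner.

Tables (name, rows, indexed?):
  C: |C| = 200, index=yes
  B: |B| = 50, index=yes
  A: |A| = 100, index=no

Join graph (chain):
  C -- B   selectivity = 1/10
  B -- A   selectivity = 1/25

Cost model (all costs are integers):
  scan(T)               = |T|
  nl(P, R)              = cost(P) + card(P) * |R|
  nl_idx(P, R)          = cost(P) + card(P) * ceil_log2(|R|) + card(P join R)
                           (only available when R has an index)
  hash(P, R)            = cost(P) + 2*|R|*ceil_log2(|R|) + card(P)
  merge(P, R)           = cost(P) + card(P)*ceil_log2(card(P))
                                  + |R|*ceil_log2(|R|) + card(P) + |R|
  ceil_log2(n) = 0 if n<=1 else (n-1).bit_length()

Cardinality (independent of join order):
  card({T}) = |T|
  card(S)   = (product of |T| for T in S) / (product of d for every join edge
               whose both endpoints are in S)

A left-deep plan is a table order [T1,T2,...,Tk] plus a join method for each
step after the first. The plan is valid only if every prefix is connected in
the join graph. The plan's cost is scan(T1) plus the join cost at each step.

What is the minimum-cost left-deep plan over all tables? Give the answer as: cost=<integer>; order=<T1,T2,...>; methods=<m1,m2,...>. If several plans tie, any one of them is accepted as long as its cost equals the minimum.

cost=3400; order=C,B,A; methods=hash,hash

Selinger DP (subsets sized 1..n):
  {C}: scan cost=200, card=200
  {B}: scan cost=50, card=50
  {A}: scan cost=100, card=100
  {BC}: card=1000; try (B,hash)→1000, (C,nl_idx)→1450, (C,merge)→2200, (B,merge)→2350, (B,nl_idx)→2400, (C,hash)→3300 …(+2); best=1000 via (B,hash)
  {AB}: card=200; try (B,hash)→800, (B,nl_idx)→900, (A,merge)→1200, (B,merge)→1250, (A,hash)→1500, (A,nl)→5050 …(+1); best=800 via (B,hash)
  {ABC}: card=4000; try (A,hash)→3400, (C,hash)→4200, (C,merge)→4400, (C,nl_idx)→6400, (A,merge)→12800, (C,nl)→40800 …(+1); best=3400 via (A,hash)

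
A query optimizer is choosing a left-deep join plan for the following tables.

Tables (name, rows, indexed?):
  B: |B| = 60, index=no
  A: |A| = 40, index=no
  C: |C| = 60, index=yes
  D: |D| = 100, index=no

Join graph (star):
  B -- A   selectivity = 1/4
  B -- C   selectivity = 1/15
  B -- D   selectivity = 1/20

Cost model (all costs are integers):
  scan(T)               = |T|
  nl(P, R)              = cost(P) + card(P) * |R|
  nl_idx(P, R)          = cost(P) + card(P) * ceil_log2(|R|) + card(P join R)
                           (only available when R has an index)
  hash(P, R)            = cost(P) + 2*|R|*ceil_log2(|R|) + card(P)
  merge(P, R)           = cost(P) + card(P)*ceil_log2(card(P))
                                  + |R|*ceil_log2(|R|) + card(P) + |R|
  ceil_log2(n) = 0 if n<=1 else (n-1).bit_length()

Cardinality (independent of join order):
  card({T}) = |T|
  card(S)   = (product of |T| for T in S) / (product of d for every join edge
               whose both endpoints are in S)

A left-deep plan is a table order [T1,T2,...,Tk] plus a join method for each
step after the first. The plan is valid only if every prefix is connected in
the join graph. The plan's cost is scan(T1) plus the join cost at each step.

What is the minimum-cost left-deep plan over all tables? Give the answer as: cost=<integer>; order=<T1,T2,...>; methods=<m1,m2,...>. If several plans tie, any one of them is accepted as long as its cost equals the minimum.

Selinger DP (subsets sized 1..n):
  {B}: scan cost=60, card=60
  {A}: scan cost=40, card=40
  {C}: scan cost=60, card=60
  {D}: scan cost=100, card=100
  {AB}: card=600; try (A,hash)→600, (B,merge)→740, (A,merge)→760, (B,hash)→800, (B,nl)→2440, (A,nl)→2460; best=600 via (A,hash)
  {BC}: card=240; try (C,nl_idx)→660, (C,hash)→840, (B,hash)→840, (C,merge)→900, (B,merge)→900, (C,nl)→3660 …(+1); best=660 via (C,nl_idx)
  {BD}: card=300; try (B,hash)→920, (D,merge)→1280, (B,merge)→1320, (D,hash)→1520, (D,nl)→6060, (B,nl)→6100; best=920 via (B,hash)
  {ABC}: card=2400; try (A,hash)→1380, (C,hash)→1920, (A,merge)→3100, (C,nl_idx)→6600, (C,merge)→7620, (A,nl)→10260 …(+1); best=1380 via (A,hash)
  {ABD}: card=3000; try (A,hash)→1700, (D,hash)→2600, (A,merge)→4200, (D,merge)→8000, (A,nl)→12920, (D,nl)→60600; best=1700 via (A,hash)
  {BCD}: card=1200; try (C,hash)→1940, (D,hash)→2300, (D,merge)→3620, (C,nl_idx)→3920, (C,merge)→4340, (C,nl)→18920 …(+1); best=1940 via (C,hash)
  {ABCD}: card=12000; try (A,hash)→3620, (D,hash)→5180, (C,hash)→5420, (A,merge)→16620, (C,nl_idx)→31700, (D,merge)→33380 …(+4); best=3620 via (A,hash)

cost=3620; order=D,B,C,A; methods=hash,hash,hash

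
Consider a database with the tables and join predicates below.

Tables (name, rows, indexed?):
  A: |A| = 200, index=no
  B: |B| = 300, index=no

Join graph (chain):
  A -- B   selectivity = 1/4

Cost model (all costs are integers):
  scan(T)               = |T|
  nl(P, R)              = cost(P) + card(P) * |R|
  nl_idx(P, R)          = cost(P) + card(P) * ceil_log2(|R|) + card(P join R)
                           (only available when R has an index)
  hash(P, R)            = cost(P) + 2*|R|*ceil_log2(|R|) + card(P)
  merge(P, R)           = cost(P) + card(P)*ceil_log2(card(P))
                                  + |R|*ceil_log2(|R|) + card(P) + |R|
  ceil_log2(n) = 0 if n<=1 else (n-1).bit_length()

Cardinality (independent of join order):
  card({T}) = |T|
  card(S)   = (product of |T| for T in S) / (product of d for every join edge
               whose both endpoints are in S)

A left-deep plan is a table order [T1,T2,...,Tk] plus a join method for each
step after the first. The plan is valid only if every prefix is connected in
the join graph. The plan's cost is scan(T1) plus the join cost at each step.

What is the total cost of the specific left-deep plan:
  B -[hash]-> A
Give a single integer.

step 1: scan B: cost=300, card=300
step 2: join A via hash
    card(P join A) = 300*200/(4) = 15000
    cost = 300 + 2*200*8 + 300 = 3800

3800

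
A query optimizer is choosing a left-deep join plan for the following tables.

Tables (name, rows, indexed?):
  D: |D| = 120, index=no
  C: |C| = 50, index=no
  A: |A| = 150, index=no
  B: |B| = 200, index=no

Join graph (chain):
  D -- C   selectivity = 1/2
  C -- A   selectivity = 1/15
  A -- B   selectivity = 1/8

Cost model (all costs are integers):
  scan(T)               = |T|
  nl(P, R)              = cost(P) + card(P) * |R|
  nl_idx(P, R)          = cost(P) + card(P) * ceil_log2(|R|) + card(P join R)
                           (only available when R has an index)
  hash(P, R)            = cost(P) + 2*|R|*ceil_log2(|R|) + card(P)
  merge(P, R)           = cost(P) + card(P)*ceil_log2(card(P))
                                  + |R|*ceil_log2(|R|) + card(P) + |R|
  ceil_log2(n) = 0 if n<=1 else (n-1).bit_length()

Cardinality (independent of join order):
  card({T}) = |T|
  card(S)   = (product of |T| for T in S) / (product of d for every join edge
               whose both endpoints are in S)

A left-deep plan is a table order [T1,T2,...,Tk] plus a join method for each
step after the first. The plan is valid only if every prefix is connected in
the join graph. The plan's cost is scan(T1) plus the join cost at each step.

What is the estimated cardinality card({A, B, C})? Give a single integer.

Tables in S: A(150), B(200), C(50)
Edges inside S: C-A(d=15), A-B(d=8)
numerator = 150 * 200 * 50 = 1500000
denominator = 15 * 8 = 120
card(S) = 1500000 / 120 = 12500

12500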